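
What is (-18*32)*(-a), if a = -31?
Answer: -17856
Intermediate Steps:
(-18*32)*(-a) = (-18*32)*(-1*(-31)) = -576*31 = -17856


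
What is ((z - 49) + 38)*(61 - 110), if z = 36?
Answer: -1225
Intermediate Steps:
((z - 49) + 38)*(61 - 110) = ((36 - 49) + 38)*(61 - 110) = (-13 + 38)*(-49) = 25*(-49) = -1225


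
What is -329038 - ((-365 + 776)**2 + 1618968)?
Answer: -2116927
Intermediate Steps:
-329038 - ((-365 + 776)**2 + 1618968) = -329038 - (411**2 + 1618968) = -329038 - (168921 + 1618968) = -329038 - 1*1787889 = -329038 - 1787889 = -2116927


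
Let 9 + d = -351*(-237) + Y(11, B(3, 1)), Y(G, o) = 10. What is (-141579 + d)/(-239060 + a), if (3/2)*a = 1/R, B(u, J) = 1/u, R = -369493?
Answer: 64725197289/264992989742 ≈ 0.24425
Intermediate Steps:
a = -2/1108479 (a = (⅔)/(-369493) = (⅔)*(-1/369493) = -2/1108479 ≈ -1.8043e-6)
d = 83188 (d = -9 + (-351*(-237) + 10) = -9 + (83187 + 10) = -9 + 83197 = 83188)
(-141579 + d)/(-239060 + a) = (-141579 + 83188)/(-239060 - 2/1108479) = -58391/(-264992989742/1108479) = -58391*(-1108479/264992989742) = 64725197289/264992989742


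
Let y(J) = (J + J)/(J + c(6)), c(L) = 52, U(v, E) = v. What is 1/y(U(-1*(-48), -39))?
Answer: 25/24 ≈ 1.0417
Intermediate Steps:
y(J) = 2*J/(52 + J) (y(J) = (J + J)/(J + 52) = (2*J)/(52 + J) = 2*J/(52 + J))
1/y(U(-1*(-48), -39)) = 1/(2*(-1*(-48))/(52 - 1*(-48))) = 1/(2*48/(52 + 48)) = 1/(2*48/100) = 1/(2*48*(1/100)) = 1/(24/25) = 25/24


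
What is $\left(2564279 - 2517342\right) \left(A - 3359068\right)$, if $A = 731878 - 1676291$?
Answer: $-201992487697$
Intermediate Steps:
$A = -944413$
$\left(2564279 - 2517342\right) \left(A - 3359068\right) = \left(2564279 - 2517342\right) \left(-944413 - 3359068\right) = 46937 \left(-4303481\right) = -201992487697$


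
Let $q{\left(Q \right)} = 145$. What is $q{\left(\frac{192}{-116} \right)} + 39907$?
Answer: $40052$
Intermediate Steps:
$q{\left(\frac{192}{-116} \right)} + 39907 = 145 + 39907 = 40052$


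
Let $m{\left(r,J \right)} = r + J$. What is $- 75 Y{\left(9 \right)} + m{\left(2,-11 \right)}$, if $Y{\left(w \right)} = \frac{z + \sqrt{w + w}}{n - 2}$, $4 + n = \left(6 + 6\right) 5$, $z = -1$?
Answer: $- \frac{137}{18} - \frac{25 \sqrt{2}}{6} \approx -13.504$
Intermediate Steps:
$m{\left(r,J \right)} = J + r$
$n = 56$ ($n = -4 + \left(6 + 6\right) 5 = -4 + 12 \cdot 5 = -4 + 60 = 56$)
$Y{\left(w \right)} = - \frac{1}{54} + \frac{\sqrt{2} \sqrt{w}}{54}$ ($Y{\left(w \right)} = \frac{-1 + \sqrt{w + w}}{56 - 2} = \frac{-1 + \sqrt{2 w}}{54} = \left(-1 + \sqrt{2} \sqrt{w}\right) \frac{1}{54} = - \frac{1}{54} + \frac{\sqrt{2} \sqrt{w}}{54}$)
$- 75 Y{\left(9 \right)} + m{\left(2,-11 \right)} = - 75 \left(- \frac{1}{54} + \frac{\sqrt{2} \sqrt{9}}{54}\right) + \left(-11 + 2\right) = - 75 \left(- \frac{1}{54} + \frac{1}{54} \sqrt{2} \cdot 3\right) - 9 = - 75 \left(- \frac{1}{54} + \frac{\sqrt{2}}{18}\right) - 9 = \left(\frac{25}{18} - \frac{25 \sqrt{2}}{6}\right) - 9 = - \frac{137}{18} - \frac{25 \sqrt{2}}{6}$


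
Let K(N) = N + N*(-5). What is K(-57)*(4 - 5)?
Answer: -228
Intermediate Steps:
K(N) = -4*N (K(N) = N - 5*N = -4*N)
K(-57)*(4 - 5) = (-4*(-57))*(4 - 5) = 228*(-1) = -228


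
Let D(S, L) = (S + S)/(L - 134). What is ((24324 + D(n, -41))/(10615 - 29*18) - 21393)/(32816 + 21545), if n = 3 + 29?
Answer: -37781664439/96016475275 ≈ -0.39349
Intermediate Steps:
n = 32
D(S, L) = 2*S/(-134 + L) (D(S, L) = (2*S)/(-134 + L) = 2*S/(-134 + L))
((24324 + D(n, -41))/(10615 - 29*18) - 21393)/(32816 + 21545) = ((24324 + 2*32/(-134 - 41))/(10615 - 29*18) - 21393)/(32816 + 21545) = ((24324 + 2*32/(-175))/(10615 - 522) - 21393)/54361 = ((24324 + 2*32*(-1/175))/10093 - 21393)*(1/54361) = ((24324 - 64/175)*(1/10093) - 21393)*(1/54361) = ((4256636/175)*(1/10093) - 21393)*(1/54361) = (4256636/1766275 - 21393)*(1/54361) = -37781664439/1766275*1/54361 = -37781664439/96016475275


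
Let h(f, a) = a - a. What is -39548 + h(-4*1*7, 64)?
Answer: -39548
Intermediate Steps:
h(f, a) = 0
-39548 + h(-4*1*7, 64) = -39548 + 0 = -39548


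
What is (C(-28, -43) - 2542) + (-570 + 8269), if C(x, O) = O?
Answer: 5114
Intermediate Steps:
(C(-28, -43) - 2542) + (-570 + 8269) = (-43 - 2542) + (-570 + 8269) = -2585 + 7699 = 5114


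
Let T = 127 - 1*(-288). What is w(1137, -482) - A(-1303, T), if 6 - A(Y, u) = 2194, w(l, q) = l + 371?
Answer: 3696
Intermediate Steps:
w(l, q) = 371 + l
T = 415 (T = 127 + 288 = 415)
A(Y, u) = -2188 (A(Y, u) = 6 - 1*2194 = 6 - 2194 = -2188)
w(1137, -482) - A(-1303, T) = (371 + 1137) - 1*(-2188) = 1508 + 2188 = 3696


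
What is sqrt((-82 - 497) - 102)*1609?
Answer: 1609*I*sqrt(681) ≈ 41988.0*I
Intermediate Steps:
sqrt((-82 - 497) - 102)*1609 = sqrt(-579 - 102)*1609 = sqrt(-681)*1609 = (I*sqrt(681))*1609 = 1609*I*sqrt(681)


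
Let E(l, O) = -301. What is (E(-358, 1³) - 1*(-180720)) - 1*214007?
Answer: -33588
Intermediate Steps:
(E(-358, 1³) - 1*(-180720)) - 1*214007 = (-301 - 1*(-180720)) - 1*214007 = (-301 + 180720) - 214007 = 180419 - 214007 = -33588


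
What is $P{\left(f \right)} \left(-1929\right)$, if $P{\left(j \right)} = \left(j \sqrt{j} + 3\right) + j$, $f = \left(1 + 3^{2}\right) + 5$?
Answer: $-34722 - 28935 \sqrt{15} \approx -1.4679 \cdot 10^{5}$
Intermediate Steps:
$f = 15$ ($f = \left(1 + 9\right) + 5 = 10 + 5 = 15$)
$P{\left(j \right)} = 3 + j + j^{\frac{3}{2}}$ ($P{\left(j \right)} = \left(j^{\frac{3}{2}} + 3\right) + j = \left(3 + j^{\frac{3}{2}}\right) + j = 3 + j + j^{\frac{3}{2}}$)
$P{\left(f \right)} \left(-1929\right) = \left(3 + 15 + 15^{\frac{3}{2}}\right) \left(-1929\right) = \left(3 + 15 + 15 \sqrt{15}\right) \left(-1929\right) = \left(18 + 15 \sqrt{15}\right) \left(-1929\right) = -34722 - 28935 \sqrt{15}$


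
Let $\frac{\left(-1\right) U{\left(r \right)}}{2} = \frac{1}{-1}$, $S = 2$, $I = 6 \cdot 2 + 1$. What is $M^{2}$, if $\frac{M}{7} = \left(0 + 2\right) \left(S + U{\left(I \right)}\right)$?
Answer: $3136$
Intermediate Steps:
$I = 13$ ($I = 12 + 1 = 13$)
$U{\left(r \right)} = 2$ ($U{\left(r \right)} = - \frac{2}{-1} = \left(-2\right) \left(-1\right) = 2$)
$M = 56$ ($M = 7 \left(0 + 2\right) \left(2 + 2\right) = 7 \cdot 2 \cdot 4 = 7 \cdot 8 = 56$)
$M^{2} = 56^{2} = 3136$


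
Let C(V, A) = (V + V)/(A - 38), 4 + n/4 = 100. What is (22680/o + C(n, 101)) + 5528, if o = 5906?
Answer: 343801972/62013 ≈ 5544.0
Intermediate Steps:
n = 384 (n = -16 + 4*100 = -16 + 400 = 384)
C(V, A) = 2*V/(-38 + A) (C(V, A) = (2*V)/(-38 + A) = 2*V/(-38 + A))
(22680/o + C(n, 101)) + 5528 = (22680/5906 + 2*384/(-38 + 101)) + 5528 = (22680*(1/5906) + 2*384/63) + 5528 = (11340/2953 + 2*384*(1/63)) + 5528 = (11340/2953 + 256/21) + 5528 = 994108/62013 + 5528 = 343801972/62013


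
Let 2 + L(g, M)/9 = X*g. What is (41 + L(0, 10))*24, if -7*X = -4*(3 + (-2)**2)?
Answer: 552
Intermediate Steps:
X = 4 (X = -(-4)*(3 + (-2)**2)/7 = -(-4)*(3 + 4)/7 = -(-4)*7/7 = -1/7*(-28) = 4)
L(g, M) = -18 + 36*g (L(g, M) = -18 + 9*(4*g) = -18 + 36*g)
(41 + L(0, 10))*24 = (41 + (-18 + 36*0))*24 = (41 + (-18 + 0))*24 = (41 - 18)*24 = 23*24 = 552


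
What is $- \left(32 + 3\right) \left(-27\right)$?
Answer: $945$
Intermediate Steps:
$- \left(32 + 3\right) \left(-27\right) = - 35 \left(-27\right) = \left(-1\right) \left(-945\right) = 945$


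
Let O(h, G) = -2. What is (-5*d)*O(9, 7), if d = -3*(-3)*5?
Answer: 450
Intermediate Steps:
d = 45 (d = 9*5 = 45)
(-5*d)*O(9, 7) = -5*45*(-2) = -225*(-2) = 450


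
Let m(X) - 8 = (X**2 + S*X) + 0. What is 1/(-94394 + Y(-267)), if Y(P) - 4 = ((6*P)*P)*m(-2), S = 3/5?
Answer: 5/22625686 ≈ 2.2099e-7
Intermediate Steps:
S = 3/5 (S = 3*(1/5) = 3/5 ≈ 0.60000)
m(X) = 8 + X**2 + 3*X/5 (m(X) = 8 + ((X**2 + 3*X/5) + 0) = 8 + (X**2 + 3*X/5) = 8 + X**2 + 3*X/5)
Y(P) = 4 + 324*P**2/5 (Y(P) = 4 + ((6*P)*P)*(8 + (-2)**2 + (3/5)*(-2)) = 4 + (6*P**2)*(8 + 4 - 6/5) = 4 + (6*P**2)*(54/5) = 4 + 324*P**2/5)
1/(-94394 + Y(-267)) = 1/(-94394 + (4 + (324/5)*(-267)**2)) = 1/(-94394 + (4 + (324/5)*71289)) = 1/(-94394 + (4 + 23097636/5)) = 1/(-94394 + 23097656/5) = 1/(22625686/5) = 5/22625686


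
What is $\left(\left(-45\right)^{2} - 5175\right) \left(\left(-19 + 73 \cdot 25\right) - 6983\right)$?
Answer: $16307550$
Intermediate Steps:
$\left(\left(-45\right)^{2} - 5175\right) \left(\left(-19 + 73 \cdot 25\right) - 6983\right) = \left(2025 - 5175\right) \left(\left(-19 + 1825\right) - 6983\right) = - 3150 \left(1806 - 6983\right) = \left(-3150\right) \left(-5177\right) = 16307550$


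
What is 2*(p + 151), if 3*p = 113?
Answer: 1132/3 ≈ 377.33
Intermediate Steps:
p = 113/3 (p = (⅓)*113 = 113/3 ≈ 37.667)
2*(p + 151) = 2*(113/3 + 151) = 2*(566/3) = 1132/3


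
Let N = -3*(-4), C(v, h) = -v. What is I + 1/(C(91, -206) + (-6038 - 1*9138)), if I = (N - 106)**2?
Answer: 134899211/15267 ≈ 8836.0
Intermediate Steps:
N = 12
I = 8836 (I = (12 - 106)**2 = (-94)**2 = 8836)
I + 1/(C(91, -206) + (-6038 - 1*9138)) = 8836 + 1/(-1*91 + (-6038 - 1*9138)) = 8836 + 1/(-91 + (-6038 - 9138)) = 8836 + 1/(-91 - 15176) = 8836 + 1/(-15267) = 8836 - 1/15267 = 134899211/15267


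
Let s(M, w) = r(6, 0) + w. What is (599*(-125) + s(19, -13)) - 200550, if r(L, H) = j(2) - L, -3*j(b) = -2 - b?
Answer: -826328/3 ≈ -2.7544e+5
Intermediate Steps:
j(b) = ⅔ + b/3 (j(b) = -(-2 - b)/3 = ⅔ + b/3)
r(L, H) = 4/3 - L (r(L, H) = (⅔ + (⅓)*2) - L = (⅔ + ⅔) - L = 4/3 - L)
s(M, w) = -14/3 + w (s(M, w) = (4/3 - 1*6) + w = (4/3 - 6) + w = -14/3 + w)
(599*(-125) + s(19, -13)) - 200550 = (599*(-125) + (-14/3 - 13)) - 200550 = (-74875 - 53/3) - 200550 = -224678/3 - 200550 = -826328/3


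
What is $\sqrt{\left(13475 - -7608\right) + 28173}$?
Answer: $2 \sqrt{12314} \approx 221.94$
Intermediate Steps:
$\sqrt{\left(13475 - -7608\right) + 28173} = \sqrt{\left(13475 + 7608\right) + 28173} = \sqrt{21083 + 28173} = \sqrt{49256} = 2 \sqrt{12314}$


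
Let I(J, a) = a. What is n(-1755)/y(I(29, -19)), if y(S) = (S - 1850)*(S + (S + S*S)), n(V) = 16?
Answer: -16/603687 ≈ -2.6504e-5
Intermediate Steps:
y(S) = (-1850 + S)*(S² + 2*S) (y(S) = (-1850 + S)*(S + (S + S²)) = (-1850 + S)*(S² + 2*S))
n(-1755)/y(I(29, -19)) = 16/((-19*(-3700 + (-19)² - 1848*(-19)))) = 16/((-19*(-3700 + 361 + 35112))) = 16/((-19*31773)) = 16/(-603687) = 16*(-1/603687) = -16/603687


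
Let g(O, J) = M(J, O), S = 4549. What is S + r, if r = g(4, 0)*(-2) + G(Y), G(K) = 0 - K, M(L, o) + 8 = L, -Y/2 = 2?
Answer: 4569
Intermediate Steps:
Y = -4 (Y = -2*2 = -4)
M(L, o) = -8 + L
G(K) = -K
g(O, J) = -8 + J
r = 20 (r = (-8 + 0)*(-2) - 1*(-4) = -8*(-2) + 4 = 16 + 4 = 20)
S + r = 4549 + 20 = 4569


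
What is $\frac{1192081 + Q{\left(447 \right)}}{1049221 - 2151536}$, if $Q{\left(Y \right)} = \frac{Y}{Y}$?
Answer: $- \frac{1192082}{1102315} \approx -1.0814$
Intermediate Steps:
$Q{\left(Y \right)} = 1$
$\frac{1192081 + Q{\left(447 \right)}}{1049221 - 2151536} = \frac{1192081 + 1}{1049221 - 2151536} = \frac{1192082}{-1102315} = 1192082 \left(- \frac{1}{1102315}\right) = - \frac{1192082}{1102315}$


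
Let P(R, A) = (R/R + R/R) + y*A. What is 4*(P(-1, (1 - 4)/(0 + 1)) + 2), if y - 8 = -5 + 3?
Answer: -56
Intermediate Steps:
y = 6 (y = 8 + (-5 + 3) = 8 - 2 = 6)
P(R, A) = 2 + 6*A (P(R, A) = (R/R + R/R) + 6*A = (1 + 1) + 6*A = 2 + 6*A)
4*(P(-1, (1 - 4)/(0 + 1)) + 2) = 4*((2 + 6*((1 - 4)/(0 + 1))) + 2) = 4*((2 + 6*(-3/1)) + 2) = 4*((2 + 6*(-3*1)) + 2) = 4*((2 + 6*(-3)) + 2) = 4*((2 - 18) + 2) = 4*(-16 + 2) = 4*(-14) = -56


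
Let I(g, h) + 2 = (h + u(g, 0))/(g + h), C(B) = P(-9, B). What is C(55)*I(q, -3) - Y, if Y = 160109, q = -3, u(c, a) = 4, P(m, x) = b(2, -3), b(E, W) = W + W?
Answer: -160096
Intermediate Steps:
b(E, W) = 2*W
P(m, x) = -6 (P(m, x) = 2*(-3) = -6)
C(B) = -6
I(g, h) = -2 + (4 + h)/(g + h) (I(g, h) = -2 + (h + 4)/(g + h) = -2 + (4 + h)/(g + h))
C(55)*I(q, -3) - Y = -6*(4 - 1*(-3) - 2*(-3))/(-3 - 3) - 1*160109 = -6*(4 + 3 + 6)/(-6) - 160109 = -(-1)*13 - 160109 = -6*(-13/6) - 160109 = 13 - 160109 = -160096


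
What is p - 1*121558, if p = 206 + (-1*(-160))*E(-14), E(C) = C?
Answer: -123592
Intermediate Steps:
p = -2034 (p = 206 - 1*(-160)*(-14) = 206 + 160*(-14) = 206 - 2240 = -2034)
p - 1*121558 = -2034 - 1*121558 = -2034 - 121558 = -123592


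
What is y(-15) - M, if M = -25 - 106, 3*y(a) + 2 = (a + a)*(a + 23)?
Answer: 151/3 ≈ 50.333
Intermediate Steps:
y(a) = -2/3 + 2*a*(23 + a)/3 (y(a) = -2/3 + ((a + a)*(a + 23))/3 = -2/3 + ((2*a)*(23 + a))/3 = -2/3 + (2*a*(23 + a))/3 = -2/3 + 2*a*(23 + a)/3)
M = -131
y(-15) - M = (-2/3 + (2/3)*(-15)**2 + (46/3)*(-15)) - 1*(-131) = (-2/3 + (2/3)*225 - 230) + 131 = (-2/3 + 150 - 230) + 131 = -242/3 + 131 = 151/3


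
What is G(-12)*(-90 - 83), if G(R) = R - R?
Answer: 0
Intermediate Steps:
G(R) = 0
G(-12)*(-90 - 83) = 0*(-90 - 83) = 0*(-173) = 0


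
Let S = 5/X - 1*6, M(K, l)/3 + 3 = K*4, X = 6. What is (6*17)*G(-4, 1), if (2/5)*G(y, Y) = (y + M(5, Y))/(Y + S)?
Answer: -14382/5 ≈ -2876.4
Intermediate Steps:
M(K, l) = -9 + 12*K (M(K, l) = -9 + 3*(K*4) = -9 + 3*(4*K) = -9 + 12*K)
S = -31/6 (S = 5/6 - 1*6 = 5*(1/6) - 6 = 5/6 - 6 = -31/6 ≈ -5.1667)
G(y, Y) = 5*(51 + y)/(2*(-31/6 + Y)) (G(y, Y) = 5*((y + (-9 + 12*5))/(Y - 31/6))/2 = 5*((y + (-9 + 60))/(-31/6 + Y))/2 = 5*((y + 51)/(-31/6 + Y))/2 = 5*((51 + y)/(-31/6 + Y))/2 = 5*(51 + y)/(2*(-31/6 + Y)))
(6*17)*G(-4, 1) = (6*17)*(15*(51 - 4)/(-31 + 6*1)) = 102*(15*47/(-31 + 6)) = 102*(15*47/(-25)) = 102*(15*(-1/25)*47) = 102*(-141/5) = -14382/5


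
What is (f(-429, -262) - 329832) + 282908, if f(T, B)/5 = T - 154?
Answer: -49839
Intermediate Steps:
f(T, B) = -770 + 5*T (f(T, B) = 5*(T - 154) = 5*(-154 + T) = -770 + 5*T)
(f(-429, -262) - 329832) + 282908 = ((-770 + 5*(-429)) - 329832) + 282908 = ((-770 - 2145) - 329832) + 282908 = (-2915 - 329832) + 282908 = -332747 + 282908 = -49839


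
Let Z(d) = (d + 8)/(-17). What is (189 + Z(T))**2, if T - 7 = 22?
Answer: 10086976/289 ≈ 34903.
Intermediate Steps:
T = 29 (T = 7 + 22 = 29)
Z(d) = -8/17 - d/17 (Z(d) = (8 + d)*(-1/17) = -8/17 - d/17)
(189 + Z(T))**2 = (189 + (-8/17 - 1/17*29))**2 = (189 + (-8/17 - 29/17))**2 = (189 - 37/17)**2 = (3176/17)**2 = 10086976/289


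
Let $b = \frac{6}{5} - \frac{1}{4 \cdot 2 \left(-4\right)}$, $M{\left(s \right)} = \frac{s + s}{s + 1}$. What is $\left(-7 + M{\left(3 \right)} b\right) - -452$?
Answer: $\frac{142991}{320} \approx 446.85$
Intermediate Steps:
$M{\left(s \right)} = \frac{2 s}{1 + s}$
$b = \frac{197}{160}$ ($b = 6 \cdot \frac{1}{5} - \frac{1}{8 \left(-4\right)} = \frac{6}{5} - \frac{1}{-32} = \frac{6}{5} - - \frac{1}{32} = \frac{6}{5} + \frac{1}{32} = \frac{197}{160} \approx 1.2313$)
$\left(-7 + M{\left(3 \right)} b\right) - -452 = \left(-7 + 2 \cdot 3 \frac{1}{1 + 3} \cdot \frac{197}{160}\right) - -452 = \left(-7 + 2 \cdot 3 \cdot \frac{1}{4} \cdot \frac{197}{160}\right) + 452 = \left(-7 + \frac{3}{2} \cdot \frac{197}{160}\right) + 452 = \left(-7 + \frac{591}{320}\right) + 452 = - \frac{1649}{320} + 452 = \frac{142991}{320}$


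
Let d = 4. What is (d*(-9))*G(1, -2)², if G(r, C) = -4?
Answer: -576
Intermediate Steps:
(d*(-9))*G(1, -2)² = (4*(-9))*(-4)² = -36*16 = -576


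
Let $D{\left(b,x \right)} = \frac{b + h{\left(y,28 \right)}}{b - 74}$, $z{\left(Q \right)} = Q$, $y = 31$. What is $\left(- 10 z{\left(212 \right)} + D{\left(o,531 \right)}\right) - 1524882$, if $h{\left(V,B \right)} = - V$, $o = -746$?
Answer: $- \frac{1252140863}{820} \approx -1.527 \cdot 10^{6}$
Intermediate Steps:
$D{\left(b,x \right)} = \frac{-31 + b}{-74 + b}$ ($D{\left(b,x \right)} = \frac{b - 31}{b - 74} = \frac{b - 31}{-74 + b} = \frac{-31 + b}{-74 + b}$)
$\left(- 10 z{\left(212 \right)} + D{\left(o,531 \right)}\right) - 1524882 = \left(\left(-10\right) 212 + \frac{-31 - 746}{-74 - 746}\right) - 1524882 = \left(-2120 + \frac{1}{-820} \left(-777\right)\right) - 1524882 = \left(-2120 - - \frac{777}{820}\right) - 1524882 = \left(-2120 + \frac{777}{820}\right) - 1524882 = - \frac{1737623}{820} - 1524882 = - \frac{1252140863}{820}$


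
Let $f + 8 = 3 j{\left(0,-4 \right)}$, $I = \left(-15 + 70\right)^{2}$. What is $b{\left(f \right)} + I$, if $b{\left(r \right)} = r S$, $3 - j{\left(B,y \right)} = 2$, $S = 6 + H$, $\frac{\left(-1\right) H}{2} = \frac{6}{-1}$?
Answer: $2935$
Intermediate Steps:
$H = 12$ ($H = - 2 \frac{6}{-1} = - 2 \cdot 6 \left(-1\right) = \left(-2\right) \left(-6\right) = 12$)
$S = 18$ ($S = 6 + 12 = 18$)
$I = 3025$ ($I = 55^{2} = 3025$)
$j{\left(B,y \right)} = 1$ ($j{\left(B,y \right)} = 3 - 2 = 1$)
$f = -5$ ($f = -8 + 3 \cdot 1 = -8 + 3 = -5$)
$b{\left(r \right)} = 18 r$ ($b{\left(r \right)} = r 18 = 18 r$)
$b{\left(f \right)} + I = 18 \left(-5\right) + 3025 = -90 + 3025 = 2935$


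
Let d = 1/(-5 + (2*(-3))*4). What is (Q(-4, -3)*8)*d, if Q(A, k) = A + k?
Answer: 56/29 ≈ 1.9310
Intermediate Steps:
d = -1/29 (d = 1/(-5 - 6*4) = 1/(-5 - 24) = 1/(-29) = -1/29 ≈ -0.034483)
(Q(-4, -3)*8)*d = ((-4 - 3)*8)*(-1/29) = -7*8*(-1/29) = -56*(-1/29) = 56/29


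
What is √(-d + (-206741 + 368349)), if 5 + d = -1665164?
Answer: √1826777 ≈ 1351.6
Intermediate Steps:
d = -1665169 (d = -5 - 1665164 = -1665169)
√(-d + (-206741 + 368349)) = √(-1*(-1665169) + (-206741 + 368349)) = √(1665169 + 161608) = √1826777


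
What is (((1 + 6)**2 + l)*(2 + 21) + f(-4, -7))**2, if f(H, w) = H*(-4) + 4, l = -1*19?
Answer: 504100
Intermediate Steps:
l = -19
f(H, w) = 4 - 4*H (f(H, w) = -4*H + 4 = 4 - 4*H)
(((1 + 6)**2 + l)*(2 + 21) + f(-4, -7))**2 = (((1 + 6)**2 - 19)*(2 + 21) + (4 - 4*(-4)))**2 = ((7**2 - 19)*23 + (4 + 16))**2 = ((49 - 19)*23 + 20)**2 = (30*23 + 20)**2 = (690 + 20)**2 = 710**2 = 504100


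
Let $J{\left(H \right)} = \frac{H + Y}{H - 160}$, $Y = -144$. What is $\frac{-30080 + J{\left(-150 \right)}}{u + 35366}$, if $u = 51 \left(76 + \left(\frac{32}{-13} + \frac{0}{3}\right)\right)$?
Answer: $- \frac{60609289}{78819670} \approx -0.76896$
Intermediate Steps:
$J{\left(H \right)} = \frac{-144 + H}{-160 + H}$ ($J{\left(H \right)} = \frac{H - 144}{H - 160} = \frac{-144 + H}{-160 + H}$)
$u = \frac{48756}{13}$ ($u = 51 \left(76 + \left(32 \left(- \frac{1}{13}\right) + 0 \cdot \frac{1}{3}\right)\right) = 51 \left(76 + \left(- \frac{32}{13} + 0\right)\right) = 51 \left(76 - \frac{32}{13}\right) = 51 \cdot \frac{956}{13} = \frac{48756}{13} \approx 3750.5$)
$\frac{-30080 + J{\left(-150 \right)}}{u + 35366} = \frac{-30080 + \frac{-144 - 150}{-160 - 150}}{\frac{48756}{13} + 35366} = \frac{-30080 + \frac{1}{-310} \left(-294\right)}{\frac{508514}{13}} = \left(-30080 - - \frac{147}{155}\right) \frac{13}{508514} = \left(-30080 + \frac{147}{155}\right) \frac{13}{508514} = \left(- \frac{4662253}{155}\right) \frac{13}{508514} = - \frac{60609289}{78819670}$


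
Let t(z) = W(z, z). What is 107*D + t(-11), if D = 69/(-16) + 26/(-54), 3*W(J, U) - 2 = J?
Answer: -222893/432 ≈ -515.96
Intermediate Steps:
W(J, U) = 2/3 + J/3
t(z) = 2/3 + z/3
D = -2071/432 (D = 69*(-1/16) + 26*(-1/54) = -69/16 - 13/27 = -2071/432 ≈ -4.7940)
107*D + t(-11) = 107*(-2071/432) + (2/3 + (1/3)*(-11)) = -221597/432 + (2/3 - 11/3) = -221597/432 - 3 = -222893/432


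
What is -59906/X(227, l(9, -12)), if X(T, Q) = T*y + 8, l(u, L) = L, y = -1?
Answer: 59906/219 ≈ 273.54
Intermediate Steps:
X(T, Q) = 8 - T (X(T, Q) = T*(-1) + 8 = -T + 8 = 8 - T)
-59906/X(227, l(9, -12)) = -59906/(8 - 1*227) = -59906/(8 - 227) = -59906/(-219) = -59906*(-1/219) = 59906/219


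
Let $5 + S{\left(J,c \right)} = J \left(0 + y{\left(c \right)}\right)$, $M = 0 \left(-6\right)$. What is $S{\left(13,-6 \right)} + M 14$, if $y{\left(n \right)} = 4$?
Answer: $47$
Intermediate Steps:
$M = 0$
$S{\left(J,c \right)} = -5 + 4 J$ ($S{\left(J,c \right)} = -5 + J \left(0 + 4\right) = -5 + J 4 = -5 + 4 J$)
$S{\left(13,-6 \right)} + M 14 = \left(-5 + 4 \cdot 13\right) + 0 \cdot 14 = \left(-5 + 52\right) + 0 = 47 + 0 = 47$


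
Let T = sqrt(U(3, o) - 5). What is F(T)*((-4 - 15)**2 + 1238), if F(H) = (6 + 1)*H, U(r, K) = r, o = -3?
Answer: 11193*I*sqrt(2) ≈ 15829.0*I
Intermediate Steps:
T = I*sqrt(2) (T = sqrt(3 - 5) = sqrt(-2) = I*sqrt(2) ≈ 1.4142*I)
F(H) = 7*H
F(T)*((-4 - 15)**2 + 1238) = (7*(I*sqrt(2)))*((-4 - 15)**2 + 1238) = (7*I*sqrt(2))*((-19)**2 + 1238) = (7*I*sqrt(2))*(361 + 1238) = (7*I*sqrt(2))*1599 = 11193*I*sqrt(2)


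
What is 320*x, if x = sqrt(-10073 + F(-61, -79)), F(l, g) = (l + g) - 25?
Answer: 320*I*sqrt(10238) ≈ 32379.0*I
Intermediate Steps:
F(l, g) = -25 + g + l (F(l, g) = (g + l) - 25 = -25 + g + l)
x = I*sqrt(10238) (x = sqrt(-10073 + (-25 - 79 - 61)) = sqrt(-10073 - 165) = sqrt(-10238) = I*sqrt(10238) ≈ 101.18*I)
320*x = 320*(I*sqrt(10238)) = 320*I*sqrt(10238)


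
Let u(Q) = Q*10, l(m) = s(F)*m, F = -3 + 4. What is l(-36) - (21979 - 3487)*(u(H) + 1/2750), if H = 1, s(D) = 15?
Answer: -255016746/1375 ≈ -1.8547e+5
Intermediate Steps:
F = 1
l(m) = 15*m
u(Q) = 10*Q
l(-36) - (21979 - 3487)*(u(H) + 1/2750) = 15*(-36) - (21979 - 3487)*(10*1 + 1/2750) = -540 - 18492*(10 + 1/2750) = -540 - 18492*27501/2750 = -540 - 1*254274246/1375 = -540 - 254274246/1375 = -255016746/1375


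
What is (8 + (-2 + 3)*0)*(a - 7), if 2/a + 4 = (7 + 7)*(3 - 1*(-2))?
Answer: -1840/33 ≈ -55.758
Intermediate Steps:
a = 1/33 (a = 2/(-4 + (7 + 7)*(3 - 1*(-2))) = 2/(-4 + 14*(3 + 2)) = 2/(-4 + 14*5) = 2/(-4 + 70) = 2/66 = 2*(1/66) = 1/33 ≈ 0.030303)
(8 + (-2 + 3)*0)*(a - 7) = (8 + (-2 + 3)*0)*(1/33 - 7) = (8 + 1*0)*(-230/33) = (8 + 0)*(-230/33) = 8*(-230/33) = -1840/33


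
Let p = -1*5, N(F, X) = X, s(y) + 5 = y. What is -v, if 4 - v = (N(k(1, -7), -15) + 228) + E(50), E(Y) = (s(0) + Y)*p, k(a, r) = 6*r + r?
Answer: -16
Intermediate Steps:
s(y) = -5 + y
k(a, r) = 7*r
p = -5
E(Y) = 25 - 5*Y (E(Y) = ((-5 + 0) + Y)*(-5) = (-5 + Y)*(-5) = 25 - 5*Y)
v = 16 (v = 4 - ((-15 + 228) + (25 - 5*50)) = 4 - (213 + (25 - 250)) = 4 - (213 - 225) = 4 - 1*(-12) = 4 + 12 = 16)
-v = -1*16 = -16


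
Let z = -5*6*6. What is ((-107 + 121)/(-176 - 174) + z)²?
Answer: 20259001/625 ≈ 32414.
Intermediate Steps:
z = -180 (z = -30*6 = -180)
((-107 + 121)/(-176 - 174) + z)² = ((-107 + 121)/(-176 - 174) - 180)² = (14/(-350) - 180)² = (14*(-1/350) - 180)² = (-1/25 - 180)² = (-4501/25)² = 20259001/625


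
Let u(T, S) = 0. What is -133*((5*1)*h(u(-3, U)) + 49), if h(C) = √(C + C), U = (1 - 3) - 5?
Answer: -6517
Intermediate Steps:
U = -7 (U = -2 - 5 = -7)
h(C) = √2*√C (h(C) = √(2*C) = √2*√C)
-133*((5*1)*h(u(-3, U)) + 49) = -133*((5*1)*(√2*√0) + 49) = -133*(5*(√2*0) + 49) = -133*(5*0 + 49) = -133*(0 + 49) = -133*49 = -6517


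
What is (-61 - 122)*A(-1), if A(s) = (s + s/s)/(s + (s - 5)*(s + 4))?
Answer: 0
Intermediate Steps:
A(s) = (1 + s)/(s + (-5 + s)*(4 + s)) (A(s) = (s + 1)/(s + (-5 + s)*(4 + s)) = (1 + s)/(s + (-5 + s)*(4 + s)))
(-61 - 122)*A(-1) = (-61 - 122)*((1 - 1)/(-20 + (-1)**2)) = -183*0/(-20 + 1) = -183*0/(-19) = -(-183)*0/19 = -183*0 = 0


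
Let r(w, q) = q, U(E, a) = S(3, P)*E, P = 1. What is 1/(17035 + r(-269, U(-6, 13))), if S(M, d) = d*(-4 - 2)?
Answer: 1/17071 ≈ 5.8579e-5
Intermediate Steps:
S(M, d) = -6*d (S(M, d) = d*(-6) = -6*d)
U(E, a) = -6*E (U(E, a) = (-6*1)*E = -6*E)
1/(17035 + r(-269, U(-6, 13))) = 1/(17035 - 6*(-6)) = 1/(17035 + 36) = 1/17071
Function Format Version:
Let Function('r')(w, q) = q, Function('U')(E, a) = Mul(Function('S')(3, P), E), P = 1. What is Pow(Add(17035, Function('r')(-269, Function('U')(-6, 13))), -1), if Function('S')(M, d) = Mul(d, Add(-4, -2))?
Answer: Rational(1, 17071) ≈ 5.8579e-5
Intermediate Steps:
Function('S')(M, d) = Mul(-6, d) (Function('S')(M, d) = Mul(d, -6) = Mul(-6, d))
Function('U')(E, a) = Mul(-6, E) (Function('U')(E, a) = Mul(Mul(-6, 1), E) = Mul(-6, E))
Pow(Add(17035, Function('r')(-269, Function('U')(-6, 13))), -1) = Pow(Add(17035, Mul(-6, -6)), -1) = Pow(Add(17035, 36), -1) = Pow(17071, -1) = Rational(1, 17071)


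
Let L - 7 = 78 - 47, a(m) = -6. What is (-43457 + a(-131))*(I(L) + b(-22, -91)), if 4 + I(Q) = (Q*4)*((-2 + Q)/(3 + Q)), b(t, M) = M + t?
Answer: -29337525/41 ≈ -7.1555e+5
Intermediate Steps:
L = 38 (L = 7 + (78 - 47) = 7 + 31 = 38)
I(Q) = -4 + 4*Q*(-2 + Q)/(3 + Q) (I(Q) = -4 + (Q*4)*((-2 + Q)/(3 + Q)) = -4 + (4*Q)*((-2 + Q)/(3 + Q)) = -4 + 4*Q*(-2 + Q)/(3 + Q))
(-43457 + a(-131))*(I(L) + b(-22, -91)) = (-43457 - 6)*(4*(-3 + 38² - 3*38)/(3 + 38) + (-91 - 22)) = -43463*(4*(-3 + 1444 - 114)/41 - 113) = -43463*(4*(1/41)*1327 - 113) = -43463*(5308/41 - 113) = -43463*675/41 = -29337525/41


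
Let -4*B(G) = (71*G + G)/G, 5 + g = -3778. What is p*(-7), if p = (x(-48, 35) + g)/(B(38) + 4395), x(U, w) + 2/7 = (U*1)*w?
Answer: 38243/4377 ≈ 8.7373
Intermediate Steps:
g = -3783 (g = -5 - 3778 = -3783)
x(U, w) = -2/7 + U*w (x(U, w) = -2/7 + (U*1)*w = -2/7 + U*w)
B(G) = -18 (B(G) = -(71*G + G)/(4*G) = -72*G/(4*G) = -¼*72 = -18)
p = -38243/30639 (p = ((-2/7 - 48*35) - 3783)/(-18 + 4395) = ((-2/7 - 1680) - 3783)/4377 = (-11762/7 - 3783)*(1/4377) = -38243/7*1/4377 = -38243/30639 ≈ -1.2482)
p*(-7) = -38243/30639*(-7) = 38243/4377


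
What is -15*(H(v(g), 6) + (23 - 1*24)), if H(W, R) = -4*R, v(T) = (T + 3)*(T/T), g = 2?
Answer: 375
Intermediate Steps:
v(T) = 3 + T (v(T) = (3 + T)*1 = 3 + T)
-15*(H(v(g), 6) + (23 - 1*24)) = -15*(-4*6 + (23 - 1*24)) = -15*(-24 + (23 - 24)) = -15*(-24 - 1) = -15*(-25) = 375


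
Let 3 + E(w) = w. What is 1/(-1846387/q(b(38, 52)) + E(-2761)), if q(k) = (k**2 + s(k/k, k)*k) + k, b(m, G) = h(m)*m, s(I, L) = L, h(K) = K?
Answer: -4171716/11532469411 ≈ -0.00036174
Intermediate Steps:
E(w) = -3 + w
b(m, G) = m**2 (b(m, G) = m*m = m**2)
q(k) = k + 2*k**2 (q(k) = (k**2 + k*k) + k = (k**2 + k**2) + k = 2*k**2 + k = k + 2*k**2)
1/(-1846387/q(b(38, 52)) + E(-2761)) = 1/(-1846387*1/(1444*(1 + 2*38**2)) + (-3 - 2761)) = 1/(-1846387*1/(1444*(1 + 2*1444)) - 2764) = 1/(-1846387*1/(1444*(1 + 2888)) - 2764) = 1/(-1846387/(1444*2889) - 2764) = 1/(-1846387/4171716 - 2764) = 1/(-11532469411/4171716) = -4171716/11532469411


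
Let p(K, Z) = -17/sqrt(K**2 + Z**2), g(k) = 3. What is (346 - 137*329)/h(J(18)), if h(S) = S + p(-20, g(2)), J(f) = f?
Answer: -329280174/132227 - 760359*sqrt(409)/132227 ≈ -2606.6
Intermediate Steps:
p(K, Z) = -17/sqrt(K**2 + Z**2)
h(S) = S - 17*sqrt(409)/409 (h(S) = S - 17/sqrt((-20)**2 + 3**2) = S - 17/sqrt(400 + 9) = S - 17*sqrt(409)/409)
(346 - 137*329)/h(J(18)) = (346 - 137*329)/(18 - 17*sqrt(409)/409) = (346 - 45073)/(18 - 17*sqrt(409)/409) = -44727/(18 - 17*sqrt(409)/409)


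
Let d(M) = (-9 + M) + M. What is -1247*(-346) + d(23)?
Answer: 431499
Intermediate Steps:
d(M) = -9 + 2*M
-1247*(-346) + d(23) = -1247*(-346) + (-9 + 2*23) = 431462 + (-9 + 46) = 431462 + 37 = 431499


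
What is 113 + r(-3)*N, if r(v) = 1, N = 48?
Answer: 161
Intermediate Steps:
113 + r(-3)*N = 113 + 1*48 = 113 + 48 = 161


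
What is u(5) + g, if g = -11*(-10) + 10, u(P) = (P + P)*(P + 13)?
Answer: 300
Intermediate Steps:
u(P) = 2*P*(13 + P) (u(P) = (2*P)*(13 + P) = 2*P*(13 + P))
g = 120 (g = 110 + 10 = 120)
u(5) + g = 2*5*(13 + 5) + 120 = 2*5*18 + 120 = 180 + 120 = 300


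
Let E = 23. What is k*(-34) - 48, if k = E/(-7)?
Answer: 446/7 ≈ 63.714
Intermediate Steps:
k = -23/7 (k = 23/(-7) = 23*(-⅐) = -23/7 ≈ -3.2857)
k*(-34) - 48 = -23/7*(-34) - 48 = 782/7 - 48 = 446/7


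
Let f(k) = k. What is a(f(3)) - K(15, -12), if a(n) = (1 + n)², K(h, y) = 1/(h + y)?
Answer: 47/3 ≈ 15.667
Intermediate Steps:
a(f(3)) - K(15, -12) = (1 + 3)² - 1/(15 - 12) = 4² - 1/3 = 16 - 1*⅓ = 16 - ⅓ = 47/3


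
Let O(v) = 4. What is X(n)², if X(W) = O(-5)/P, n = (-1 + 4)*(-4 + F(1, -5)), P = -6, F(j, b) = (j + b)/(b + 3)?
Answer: 4/9 ≈ 0.44444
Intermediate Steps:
F(j, b) = (b + j)/(3 + b)
n = -6 (n = (-1 + 4)*(-4 + (-5 + 1)/(3 - 5)) = 3*(-4 - 4/(-2)) = 3*(-4 - ½*(-4)) = 3*(-4 + 2) = 3*(-2) = -6)
X(W) = -⅔ (X(W) = 4/(-6) = 4*(-⅙) = -⅔)
X(n)² = (-⅔)² = 4/9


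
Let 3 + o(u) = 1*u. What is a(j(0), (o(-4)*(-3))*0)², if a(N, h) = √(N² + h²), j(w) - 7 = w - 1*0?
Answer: 49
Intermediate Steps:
j(w) = 7 + w (j(w) = 7 + (w - 1*0) = 7 + (w + 0) = 7 + w)
o(u) = -3 + u (o(u) = -3 + 1*u = -3 + u)
a(j(0), (o(-4)*(-3))*0)² = (√((7 + 0)² + (((-3 - 4)*(-3))*0)²))² = (√(7² + (-7*(-3)*0)²))² = (√(49 + (21*0)²))² = (√(49 + 0²))² = (√(49 + 0))² = (√49)² = 7² = 49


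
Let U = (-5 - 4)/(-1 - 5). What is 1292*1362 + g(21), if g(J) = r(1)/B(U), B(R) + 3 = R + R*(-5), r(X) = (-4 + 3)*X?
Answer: 15837337/9 ≈ 1.7597e+6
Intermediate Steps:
U = 3/2 (U = -9/(-6) = -9*(-⅙) = 3/2 ≈ 1.5000)
r(X) = -X
B(R) = -3 - 4*R (B(R) = -3 + (R + R*(-5)) = -3 + (R - 5*R) = -3 - 4*R)
g(J) = ⅑ (g(J) = (-1*1)/(-3 - 4*3/2) = -1/(-3 - 6) = -1/(-9) = -1*(-⅑) = ⅑)
1292*1362 + g(21) = 1292*1362 + ⅑ = 1759704 + ⅑ = 15837337/9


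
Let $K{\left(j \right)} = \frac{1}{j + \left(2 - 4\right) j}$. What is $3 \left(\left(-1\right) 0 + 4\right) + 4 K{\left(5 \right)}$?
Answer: $\frac{56}{5} \approx 11.2$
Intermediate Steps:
$K{\left(j \right)} = - \frac{1}{j}$ ($K{\left(j \right)} = \frac{1}{j - 2 j} = \frac{1}{\left(-1\right) j} = - \frac{1}{j}$)
$3 \left(\left(-1\right) 0 + 4\right) + 4 K{\left(5 \right)} = 3 \left(\left(-1\right) 0 + 4\right) + 4 \left(- \frac{1}{5}\right) = 3 \left(0 + 4\right) + 4 \left(\left(-1\right) \frac{1}{5}\right) = 3 \cdot 4 + 4 \left(- \frac{1}{5}\right) = 12 - \frac{4}{5} = \frac{56}{5}$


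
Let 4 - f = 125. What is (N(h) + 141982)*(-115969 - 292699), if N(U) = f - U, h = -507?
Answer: -58181245824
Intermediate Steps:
f = -121 (f = 4 - 1*125 = 4 - 125 = -121)
N(U) = -121 - U
(N(h) + 141982)*(-115969 - 292699) = ((-121 - 1*(-507)) + 141982)*(-115969 - 292699) = ((-121 + 507) + 141982)*(-408668) = (386 + 141982)*(-408668) = 142368*(-408668) = -58181245824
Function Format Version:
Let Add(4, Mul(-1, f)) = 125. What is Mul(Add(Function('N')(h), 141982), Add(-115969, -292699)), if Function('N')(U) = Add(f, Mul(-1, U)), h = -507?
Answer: -58181245824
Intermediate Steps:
f = -121 (f = Add(4, Mul(-1, 125)) = Add(4, -125) = -121)
Function('N')(U) = Add(-121, Mul(-1, U))
Mul(Add(Function('N')(h), 141982), Add(-115969, -292699)) = Mul(Add(Add(-121, Mul(-1, -507)), 141982), Add(-115969, -292699)) = Mul(Add(Add(-121, 507), 141982), -408668) = Mul(Add(386, 141982), -408668) = Mul(142368, -408668) = -58181245824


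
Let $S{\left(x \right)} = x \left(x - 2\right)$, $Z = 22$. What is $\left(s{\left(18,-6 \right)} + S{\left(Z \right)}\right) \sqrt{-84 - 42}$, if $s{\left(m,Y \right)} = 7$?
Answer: $1341 i \sqrt{14} \approx 5017.6 i$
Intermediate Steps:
$S{\left(x \right)} = x \left(-2 + x\right)$
$\left(s{\left(18,-6 \right)} + S{\left(Z \right)}\right) \sqrt{-84 - 42} = \left(7 + 22 \left(-2 + 22\right)\right) \sqrt{-84 - 42} = \left(7 + 22 \cdot 20\right) \sqrt{-126} = \left(7 + 440\right) 3 i \sqrt{14} = 447 \cdot 3 i \sqrt{14} = 1341 i \sqrt{14}$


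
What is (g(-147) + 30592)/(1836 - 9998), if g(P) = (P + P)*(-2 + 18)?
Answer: -12944/4081 ≈ -3.1718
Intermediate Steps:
g(P) = 32*P (g(P) = (2*P)*16 = 32*P)
(g(-147) + 30592)/(1836 - 9998) = (32*(-147) + 30592)/(1836 - 9998) = (-4704 + 30592)/(-8162) = 25888*(-1/8162) = -12944/4081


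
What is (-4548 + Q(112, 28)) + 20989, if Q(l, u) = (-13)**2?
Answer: 16610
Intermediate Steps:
Q(l, u) = 169
(-4548 + Q(112, 28)) + 20989 = (-4548 + 169) + 20989 = -4379 + 20989 = 16610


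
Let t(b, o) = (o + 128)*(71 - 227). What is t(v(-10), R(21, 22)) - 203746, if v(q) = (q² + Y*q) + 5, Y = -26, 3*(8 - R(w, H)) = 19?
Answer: -223974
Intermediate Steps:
R(w, H) = 5/3 (R(w, H) = 8 - ⅓*19 = 8 - 19/3 = 5/3)
v(q) = 5 + q² - 26*q (v(q) = (q² - 26*q) + 5 = 5 + q² - 26*q)
t(b, o) = -19968 - 156*o (t(b, o) = (128 + o)*(-156) = -19968 - 156*o)
t(v(-10), R(21, 22)) - 203746 = (-19968 - 156*5/3) - 203746 = (-19968 - 260) - 203746 = -20228 - 203746 = -223974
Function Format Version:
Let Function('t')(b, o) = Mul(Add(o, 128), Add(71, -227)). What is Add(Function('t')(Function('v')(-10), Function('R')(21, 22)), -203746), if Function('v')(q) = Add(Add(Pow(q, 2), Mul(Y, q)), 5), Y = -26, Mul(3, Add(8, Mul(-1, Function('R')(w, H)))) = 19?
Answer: -223974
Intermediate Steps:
Function('R')(w, H) = Rational(5, 3) (Function('R')(w, H) = Add(8, Mul(Rational(-1, 3), 19)) = Add(8, Rational(-19, 3)) = Rational(5, 3))
Function('v')(q) = Add(5, Pow(q, 2), Mul(-26, q)) (Function('v')(q) = Add(Add(Pow(q, 2), Mul(-26, q)), 5) = Add(5, Pow(q, 2), Mul(-26, q)))
Function('t')(b, o) = Add(-19968, Mul(-156, o)) (Function('t')(b, o) = Mul(Add(128, o), -156) = Add(-19968, Mul(-156, o)))
Add(Function('t')(Function('v')(-10), Function('R')(21, 22)), -203746) = Add(Add(-19968, Mul(-156, Rational(5, 3))), -203746) = Add(Add(-19968, -260), -203746) = Add(-20228, -203746) = -223974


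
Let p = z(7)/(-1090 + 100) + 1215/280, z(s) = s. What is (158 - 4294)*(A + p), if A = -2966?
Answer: 3858579257/315 ≈ 1.2249e+7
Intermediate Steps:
p = 120089/27720 (p = 7/(-1090 + 100) + 1215/280 = 7/(-990) + 1215*(1/280) = 7*(-1/990) + 243/56 = -7/990 + 243/56 = 120089/27720 ≈ 4.3322)
(158 - 4294)*(A + p) = (158 - 4294)*(-2966 + 120089/27720) = -4136*(-82097431/27720) = 3858579257/315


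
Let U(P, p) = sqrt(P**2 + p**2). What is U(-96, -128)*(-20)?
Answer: -3200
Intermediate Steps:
U(-96, -128)*(-20) = sqrt((-96)**2 + (-128)**2)*(-20) = sqrt(9216 + 16384)*(-20) = sqrt(25600)*(-20) = 160*(-20) = -3200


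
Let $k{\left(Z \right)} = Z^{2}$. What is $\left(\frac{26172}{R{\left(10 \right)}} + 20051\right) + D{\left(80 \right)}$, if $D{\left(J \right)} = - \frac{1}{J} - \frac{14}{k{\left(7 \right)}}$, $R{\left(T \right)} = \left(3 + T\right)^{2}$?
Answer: $\frac{1912254737}{94640} \approx 20206.0$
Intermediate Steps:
$D{\left(J \right)} = - \frac{2}{7} - \frac{1}{J}$ ($D{\left(J \right)} = - \frac{1}{J} - \frac{14}{7^{2}} = - \frac{1}{J} - \frac{14}{49} = - \frac{1}{J} - \frac{2}{7} = - \frac{2}{7} - \frac{1}{J}$)
$\left(\frac{26172}{R{\left(10 \right)}} + 20051\right) + D{\left(80 \right)} = \left(\frac{26172}{\left(3 + 10\right)^{2}} + 20051\right) - \frac{167}{560} = \left(\frac{26172}{13^{2}} + 20051\right) - \frac{167}{560} = \left(\frac{26172}{169} + 20051\right) - \frac{167}{560} = \frac{3414791}{169} - \frac{167}{560} = \frac{1912254737}{94640}$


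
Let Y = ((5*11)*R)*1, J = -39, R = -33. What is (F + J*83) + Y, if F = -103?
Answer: -5155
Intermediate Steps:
Y = -1815 (Y = ((5*11)*(-33))*1 = (55*(-33))*1 = -1815*1 = -1815)
(F + J*83) + Y = (-103 - 39*83) - 1815 = (-103 - 3237) - 1815 = -3340 - 1815 = -5155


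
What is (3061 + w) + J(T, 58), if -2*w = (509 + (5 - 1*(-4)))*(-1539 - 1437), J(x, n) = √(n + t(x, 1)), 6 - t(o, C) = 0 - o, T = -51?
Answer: 773845 + √13 ≈ 7.7385e+5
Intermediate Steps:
t(o, C) = 6 + o (t(o, C) = 6 - (0 - o) = 6 - (-1)*o = 6 + o)
J(x, n) = √(6 + n + x) (J(x, n) = √(n + (6 + x)) = √(6 + n + x))
w = 770784 (w = -(509 + (5 - 1*(-4)))*(-1539 - 1437)/2 = -(509 + (5 + 4))*(-2976)/2 = -(509 + 9)*(-2976)/2 = -259*(-2976) = -½*(-1541568) = 770784)
(3061 + w) + J(T, 58) = (3061 + 770784) + √(6 + 58 - 51) = 773845 + √13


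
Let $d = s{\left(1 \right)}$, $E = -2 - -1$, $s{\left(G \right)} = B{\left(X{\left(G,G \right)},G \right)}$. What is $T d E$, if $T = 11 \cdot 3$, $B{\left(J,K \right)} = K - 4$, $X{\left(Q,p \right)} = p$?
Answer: $99$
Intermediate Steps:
$B{\left(J,K \right)} = -4 + K$
$s{\left(G \right)} = -4 + G$
$E = -1$ ($E = -2 + 1 = -1$)
$T = 33$
$d = -3$ ($d = -4 + 1 = -3$)
$T d E = 33 \left(-3\right) \left(-1\right) = \left(-99\right) \left(-1\right) = 99$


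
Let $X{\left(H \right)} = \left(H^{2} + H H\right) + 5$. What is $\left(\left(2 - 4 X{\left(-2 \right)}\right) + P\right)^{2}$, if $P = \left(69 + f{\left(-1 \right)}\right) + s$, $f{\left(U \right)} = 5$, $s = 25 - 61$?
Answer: $144$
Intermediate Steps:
$X{\left(H \right)} = 5 + 2 H^{2}$ ($X{\left(H \right)} = \left(H^{2} + H^{2}\right) + 5 = 2 H^{2} + 5 = 5 + 2 H^{2}$)
$s = -36$ ($s = 25 - 61 = -36$)
$P = 38$ ($P = \left(69 + 5\right) - 36 = 74 - 36 = 38$)
$\left(\left(2 - 4 X{\left(-2 \right)}\right) + P\right)^{2} = \left(\left(2 - 4 \left(5 + 2 \left(-2\right)^{2}\right)\right) + 38\right)^{2} = \left(\left(2 - 4 \left(5 + 2 \cdot 4\right)\right) + 38\right)^{2} = \left(\left(2 - 4 \left(5 + 8\right)\right) + 38\right)^{2} = \left(\left(2 - 52\right) + 38\right)^{2} = \left(-50 + 38\right)^{2} = \left(-12\right)^{2} = 144$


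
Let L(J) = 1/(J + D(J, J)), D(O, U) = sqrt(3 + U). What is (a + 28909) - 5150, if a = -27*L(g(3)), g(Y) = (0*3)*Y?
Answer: 23759 - 9*sqrt(3) ≈ 23743.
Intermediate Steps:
g(Y) = 0 (g(Y) = 0*Y = 0)
L(J) = 1/(J + sqrt(3 + J))
a = -9*sqrt(3) (a = -27/(0 + sqrt(3 + 0)) = -27/(0 + sqrt(3)) = -27*sqrt(3)/3 = -9*sqrt(3) ≈ -15.588)
(a + 28909) - 5150 = (-9*sqrt(3) + 28909) - 5150 = (28909 - 9*sqrt(3)) - 5150 = 23759 - 9*sqrt(3)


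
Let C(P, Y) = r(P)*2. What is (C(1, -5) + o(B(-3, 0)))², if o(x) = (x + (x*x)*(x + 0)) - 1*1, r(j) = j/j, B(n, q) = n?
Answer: 841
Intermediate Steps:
r(j) = 1
C(P, Y) = 2 (C(P, Y) = 1*2 = 2)
o(x) = -1 + x + x³ (o(x) = (x + x²*x) - 1 = (x + x³) - 1 = -1 + x + x³)
(C(1, -5) + o(B(-3, 0)))² = (2 + (-1 - 3 + (-3)³))² = (2 + (-1 - 3 - 27))² = (2 - 31)² = (-29)² = 841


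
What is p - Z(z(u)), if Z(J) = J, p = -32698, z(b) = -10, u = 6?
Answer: -32688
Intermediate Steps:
p - Z(z(u)) = -32698 - 1*(-10) = -32698 + 10 = -32688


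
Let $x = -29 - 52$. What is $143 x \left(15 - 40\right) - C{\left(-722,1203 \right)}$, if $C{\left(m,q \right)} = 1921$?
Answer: $287654$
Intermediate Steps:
$x = -81$
$143 x \left(15 - 40\right) - C{\left(-722,1203 \right)} = 143 \left(-81\right) \left(15 - 40\right) - 1921 = - 11583 \left(15 - 40\right) - 1921 = \left(-11583\right) \left(-25\right) - 1921 = 289575 - 1921 = 287654$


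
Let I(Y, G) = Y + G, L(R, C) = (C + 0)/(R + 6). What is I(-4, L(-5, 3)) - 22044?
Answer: -22045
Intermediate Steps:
L(R, C) = C/(6 + R)
I(Y, G) = G + Y
I(-4, L(-5, 3)) - 22044 = (3/(6 - 5) - 4) - 22044 = (3/1 - 4) - 22044 = (3*1 - 4) - 22044 = (3 - 4) - 22044 = -1 - 22044 = -22045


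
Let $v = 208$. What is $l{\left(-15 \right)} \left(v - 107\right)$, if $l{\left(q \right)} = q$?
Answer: $-1515$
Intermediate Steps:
$l{\left(-15 \right)} \left(v - 107\right) = - 15 \left(208 - 107\right) = \left(-15\right) 101 = -1515$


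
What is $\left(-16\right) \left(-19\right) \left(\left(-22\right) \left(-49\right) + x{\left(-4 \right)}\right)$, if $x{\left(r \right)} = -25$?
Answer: $320112$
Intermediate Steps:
$\left(-16\right) \left(-19\right) \left(\left(-22\right) \left(-49\right) + x{\left(-4 \right)}\right) = \left(-16\right) \left(-19\right) \left(\left(-22\right) \left(-49\right) - 25\right) = 304 \left(1078 - 25\right) = 304 \cdot 1053 = 320112$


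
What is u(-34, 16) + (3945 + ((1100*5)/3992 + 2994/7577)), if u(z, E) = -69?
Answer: 29323121483/7561846 ≈ 3877.8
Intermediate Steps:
u(-34, 16) + (3945 + ((1100*5)/3992 + 2994/7577)) = -69 + (3945 + ((1100*5)/3992 + 2994/7577)) = -69 + (3945 + (5500*(1/3992) + 2994*(1/7577))) = -69 + (3945 + (1375/998 + 2994/7577)) = -69 + (3945 + 13406387/7561846) = -69 + 29844888857/7561846 = 29323121483/7561846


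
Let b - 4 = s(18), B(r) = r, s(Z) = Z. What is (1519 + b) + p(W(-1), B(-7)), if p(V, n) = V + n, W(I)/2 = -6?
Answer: 1522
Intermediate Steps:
b = 22 (b = 4 + 18 = 22)
W(I) = -12 (W(I) = 2*(-6) = -12)
(1519 + b) + p(W(-1), B(-7)) = (1519 + 22) + (-12 - 7) = 1541 - 19 = 1522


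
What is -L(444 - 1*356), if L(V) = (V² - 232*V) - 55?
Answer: 12727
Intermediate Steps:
L(V) = -55 + V² - 232*V
-L(444 - 1*356) = -(-55 + (444 - 1*356)² - 232*(444 - 1*356)) = -(-55 + (444 - 356)² - 232*(444 - 356)) = -(-55 + 88² - 232*88) = -(-55 + 7744 - 20416) = -1*(-12727) = 12727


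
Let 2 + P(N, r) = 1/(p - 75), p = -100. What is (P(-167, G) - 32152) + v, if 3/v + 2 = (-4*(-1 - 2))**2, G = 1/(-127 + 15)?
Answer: -799026517/24850 ≈ -32154.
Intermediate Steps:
G = -1/112 (G = 1/(-112) = -1/112 ≈ -0.0089286)
P(N, r) = -351/175 (P(N, r) = -2 + 1/(-100 - 75) = -2 + 1/(-175) = -2 - 1/175 = -351/175)
v = 3/142 (v = 3/(-2 + (-4*(-1 - 2))**2) = 3/(-2 + (-4*(-3))**2) = 3/(-2 + 12**2) = 3/(-2 + 144) = 3/142 ≈ 0.021127)
(P(-167, G) - 32152) + v = (-351/175 - 32152) + 3/142 = -5626951/175 + 3/142 = -799026517/24850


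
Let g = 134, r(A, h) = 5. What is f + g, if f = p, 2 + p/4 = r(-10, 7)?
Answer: 146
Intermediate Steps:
p = 12 (p = -8 + 4*5 = -8 + 20 = 12)
f = 12
f + g = 12 + 134 = 146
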